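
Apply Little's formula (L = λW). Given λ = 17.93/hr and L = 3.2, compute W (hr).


W = L/λ = 3.2/17.93 = 0.1785 hr

Final: 0.1785 hr


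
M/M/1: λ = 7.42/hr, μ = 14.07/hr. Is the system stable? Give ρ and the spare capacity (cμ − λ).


Total capacity cμ = 1·14.07 = 14.07/hr
ρ = λ/(cμ) = 7.42/14.07 = 0.5274
Stable ⇔ ρ < 1: YES
Spare capacity = cμ − λ = 14.07 − 7.42 = 6.65/hr

Final: ρ = 0.5274; stable; margin = 6.65/hr


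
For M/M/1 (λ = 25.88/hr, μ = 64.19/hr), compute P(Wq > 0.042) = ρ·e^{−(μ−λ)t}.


ρ = 25.88/64.19 = 0.4032
P(Wq > t) = ρ·e^{−(μ−λ)t} = 0.4032·e^{−1.6090}
= 0.4032·0.200084 = 0.080669

Final: 0.080669


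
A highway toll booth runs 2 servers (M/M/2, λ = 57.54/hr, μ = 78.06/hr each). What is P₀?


a = λ/μ = 57.54/78.06 = 0.7371; ρ = a/c = 0.3686
Σ_{k=0}^{1} a^k/k! (terms k=0..1) = 1.00000 + 0.73713 = 1.73713
Tail: a^2/(2!(1−ρ)) = 0.54335/(2·0.6314) = 0.43025
P₀ = 1/(1.73713 + 0.43025) = 1/2.16738 = 0.461387

Final: 0.461387


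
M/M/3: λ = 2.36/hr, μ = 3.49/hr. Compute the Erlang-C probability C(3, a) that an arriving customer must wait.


a = λ/μ = 0.6762; ρ = a/3 = 0.2254
P₀ = 0.507257 (from M/M/c formula)
C(c,a) = [a^c/(c!(1−ρ))]·P₀ = [0.30921/(6·0.7746)]·0.507257
= 0.06653·0.507257 = 0.033749

Final: 0.033749


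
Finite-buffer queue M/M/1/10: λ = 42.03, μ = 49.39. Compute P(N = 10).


ρ = λ/μ = 42.03/49.39 = 0.8510
P_K = (1−ρ)ρ^K/(1−ρ^(K+1)) = (0.1490·0.199161)/(1 − 0.169482)
= 0.029679/0.830518 = 0.035735

Final: 0.035735


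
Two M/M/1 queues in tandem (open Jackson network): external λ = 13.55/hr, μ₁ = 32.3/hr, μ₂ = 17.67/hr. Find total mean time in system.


Each node sees arrival rate λ = 13.55/hr (tandem ⇒ throughput preserved).
W₁ = 1/(μ₁−λ) = 1/(32.3−13.55) = 0.05333 hr
W₂ = 1/(μ₂−λ) = 1/(17.67−13.55) = 0.24272 hr
W_total = W₁ + W₂ = 0.05333 + 0.24272 = 0.29605 hr

Final: 0.29605 hr


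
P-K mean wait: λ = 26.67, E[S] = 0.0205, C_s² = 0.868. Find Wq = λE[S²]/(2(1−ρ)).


ρ = λ·E[S] = 26.67·0.0205 = 0.5467
E[S²] = E[S]²(1+C_s²) = 0.0205²·(1+0.868) = 0.0007850
Wq = λ·E[S²]/(2(1−ρ)) = 26.67·0.0007850/(2·0.4533) = 0.02310 hr

Final: 0.02310 hr


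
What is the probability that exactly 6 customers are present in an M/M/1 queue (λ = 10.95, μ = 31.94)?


ρ = 10.95/31.94 = 0.3428
P_n = (1−ρ)·ρ^n = (1 − 0.3428)·0.3428^6 = 0.6572·0.001624 = 0.001067

Final: 0.001067


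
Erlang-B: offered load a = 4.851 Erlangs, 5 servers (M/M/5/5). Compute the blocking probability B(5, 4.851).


B(c,a) = (a^c/c!) / Σ_{k=0}^{c} a^k/k!
a^5/5! = 22.385929
Σ terms (k=0..5): 1.00000 + 4.85100 + 11.76610 + 19.02578 + 23.07352 + 22.38593 = 82.102334
B = 22.385929/82.102334 = 0.272659

Final: 0.272659


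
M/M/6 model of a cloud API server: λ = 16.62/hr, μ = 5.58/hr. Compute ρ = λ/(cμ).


ρ = λ/(cμ) = 16.62/(6·5.58) = 16.62/33.48 = 0.4964

Final: 0.4964


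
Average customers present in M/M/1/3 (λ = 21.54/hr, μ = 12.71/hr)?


ρ = 21.54/12.71 = 1.6947
L = ρ[1 − (K+1)ρ^K + Kρ^(K+1)] / [(1−ρ)(1−ρ^(K+1))]
Numerator: 1.6947·(1 − 4·4.867438 + 3·8.248987) = 10.638162
Denominator: (-0.6947)·(-7.248987) = 5.036078
L = 10.638162/5.036078 = 2.1124

Final: 2.1124


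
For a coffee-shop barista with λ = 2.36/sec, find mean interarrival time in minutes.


Mean interarrival time = 1/λ = 1/2.36 second = 0.42373 second
In minutes: 0.42373 × 0.0166667 = 0.007062 min

Final: 0.007062 min


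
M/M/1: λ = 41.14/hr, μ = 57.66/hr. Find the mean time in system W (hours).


W = 1/(μ−λ) = 1/(57.66 − 41.14) = 1/16.52 = 0.06053 hr

Final: 0.06053 hr


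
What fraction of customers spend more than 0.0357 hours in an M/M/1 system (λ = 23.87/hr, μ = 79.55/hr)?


W ~ Exponential(μ−λ) for M/M/1.
μ − λ = 79.55 − 23.87 = 55.6800
P(W > t) = e^{−(μ−λ)t} = e^{−1.9878} = 0.137000

Final: 0.137000


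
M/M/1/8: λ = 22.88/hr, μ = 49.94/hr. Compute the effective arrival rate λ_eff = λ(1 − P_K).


ρ = 0.4581; P_K = (1−ρ)ρ^8/(1−ρ^9) = 0.001053
λ_eff = λ(1 − P_K) = 22.88·(1 − 0.001053) = 22.88·0.998947 = 22.8559 /hr

Final: 22.8559 /hr


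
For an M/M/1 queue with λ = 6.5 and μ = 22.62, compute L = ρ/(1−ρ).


ρ = λ/μ = 6.5/22.62 = 0.2874
L = ρ/(1−ρ) = 0.2874/(1 − 0.2874) = 0.2874/0.7126 = 0.4032

Final: 0.4032


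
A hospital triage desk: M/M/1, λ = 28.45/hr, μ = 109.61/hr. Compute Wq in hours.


ρ = 28.45/109.61 = 0.2596
Wq = ρ/(μ−λ) = 0.2596/(109.61 − 28.45) = 0.2596/81.16 = 0.003198 hr

Final: 0.003198 hr


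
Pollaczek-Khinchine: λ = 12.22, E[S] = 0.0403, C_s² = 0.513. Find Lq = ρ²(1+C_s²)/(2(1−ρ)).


ρ = λ·E[S] = 12.22·0.0403 = 0.4925
Lq = ρ²(1+C_s²)/(2(1−ρ)) = 0.2425·(1+0.513)/(2·0.5075)
= 0.2425·1.5130/1.0151 = 0.36149

Final: 0.36149


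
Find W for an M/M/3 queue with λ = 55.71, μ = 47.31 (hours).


a = 1.1776; ρ = 0.3925; P₀ = 0.301310
Lq = P₀·a^c·ρ/(c!(1−ρ)²) = 0.08722
Wq = Lq/λ = 0.08722/55.71 = 0.001566 hr
W = Wq + 1/μ = 0.001566 + 0.02114 = 0.02270 hr

Final: 0.02270 hr


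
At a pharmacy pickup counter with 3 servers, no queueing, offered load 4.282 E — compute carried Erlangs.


B(3,4.282) = 0.475226 (Erlang-B)
Carried load = a(1 − B) = 4.282·(1 − 0.475226) = 4.282·0.524774 = 2.2471 E

Final: 2.2471 Erlangs


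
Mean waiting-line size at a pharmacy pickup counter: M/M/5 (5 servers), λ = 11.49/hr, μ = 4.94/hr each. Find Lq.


a = λ/μ = 2.3259; ρ = a/5 = 0.4652
P₀ = 0.096079
Lq = P₀·a^c·ρ / (c!·(1−ρ)²) = 0.096079·68.07151·0.4652/(120·0.28603)
= 0.08864

Final: 0.08864


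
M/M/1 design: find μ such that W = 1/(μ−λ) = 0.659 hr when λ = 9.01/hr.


W = 1/(μ−λ) ⇒ μ − λ = 1/W = 1/0.659 = 1.5175
μ = λ + 1/W = 9.01 + 1.5175 = 10.5275 per hr

Final: 10.5275 /hr


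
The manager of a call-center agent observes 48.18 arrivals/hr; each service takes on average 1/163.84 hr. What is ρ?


ρ = λ/μ = 48.18/163.84 = 0.2941

Final: 0.2941


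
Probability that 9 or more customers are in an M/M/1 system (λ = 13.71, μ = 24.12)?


ρ = 13.71/24.12 = 0.5684
P(N ≥ n) = ρ^n = 0.5684^9 = 0.006194

Final: 0.006194


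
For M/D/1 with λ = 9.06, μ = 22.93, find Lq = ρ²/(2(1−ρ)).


ρ = 9.06/22.93 = 0.3951
M/D/1: Lq = ρ²/(2(1−ρ)) = 0.1561/(2·0.6049) = 0.12905

Final: 0.12905


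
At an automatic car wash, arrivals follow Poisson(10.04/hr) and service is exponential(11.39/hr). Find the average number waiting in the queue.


ρ = 10.04/11.39 = 0.8815
Lq = ρ²/(1−ρ) = 0.7770/0.1185 = 6.5556

Final: 6.5556


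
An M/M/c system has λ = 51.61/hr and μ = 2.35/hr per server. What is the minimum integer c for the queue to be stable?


Stability requires cμ > λ ⇔ c > λ/μ.
λ/μ = 51.61/2.35 = 21.9617
Minimum integer c = ⌊21.9617⌋ + 1 = 22
Check: 22·2.35 = 51.70 > 51.61, while 21·2.35 = 49.35 ≤ 51.61

Final: 22 servers


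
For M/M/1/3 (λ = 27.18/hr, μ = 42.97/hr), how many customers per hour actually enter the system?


ρ = 0.6325; P_K = (1−ρ)ρ^3/(1−ρ^4) = 0.110721
λ_eff = λ(1 − P_K) = 27.18·(1 − 0.110721) = 27.18·0.889279 = 24.1706 /hr

Final: 24.1706 /hr


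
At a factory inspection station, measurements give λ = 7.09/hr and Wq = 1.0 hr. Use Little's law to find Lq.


Lq = λWq = 7.09·1.0 = 7.0900

Final: 7.0900


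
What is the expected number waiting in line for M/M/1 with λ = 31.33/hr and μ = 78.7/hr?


ρ = 31.33/78.7 = 0.3981
Lq = ρ²/(1−ρ) = 0.1585/0.6019 = 0.2633

Final: 0.2633


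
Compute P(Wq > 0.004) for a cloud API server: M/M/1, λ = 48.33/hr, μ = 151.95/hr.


ρ = 48.33/151.95 = 0.3181
P(Wq > t) = ρ·e^{−(μ−λ)t} = 0.3181·e^{−0.4145}
= 0.3181·0.660684 = 0.210140

Final: 0.210140


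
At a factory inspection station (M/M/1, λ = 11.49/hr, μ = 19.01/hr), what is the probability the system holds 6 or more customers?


ρ = 11.49/19.01 = 0.6044
P(N ≥ n) = ρ^n = 0.6044^6 = 0.048756

Final: 0.048756


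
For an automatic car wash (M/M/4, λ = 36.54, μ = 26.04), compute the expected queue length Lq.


a = λ/μ = 1.4032; ρ = a/4 = 0.3508
P₀ = 0.244076
Lq = P₀·a^c·ρ / (c!·(1−ρ)²) = 0.244076·3.87713·0.3508/(24·0.42145)
= 0.03282

Final: 0.03282


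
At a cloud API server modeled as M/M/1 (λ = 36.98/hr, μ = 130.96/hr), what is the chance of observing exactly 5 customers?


ρ = 36.98/130.96 = 0.2824
P_n = (1−ρ)·ρ^n = (1 − 0.2824)·0.2824^5 = 0.7176·0.001795 = 0.001288

Final: 0.001288


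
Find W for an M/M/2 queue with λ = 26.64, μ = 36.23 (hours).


a = 0.7353; ρ = 0.3677; P₀ = 0.462361
Lq = P₀·a^c·ρ/(c!(1−ρ)²) = 0.11492
Wq = Lq/λ = 0.11492/26.64 = 0.004314 hr
W = Wq + 1/μ = 0.004314 + 0.02760 = 0.03192 hr

Final: 0.03192 hr


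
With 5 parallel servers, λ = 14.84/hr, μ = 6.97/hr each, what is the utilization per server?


ρ = λ/(cμ) = 14.84/(5·6.97) = 14.84/34.85 = 0.4258

Final: 0.4258


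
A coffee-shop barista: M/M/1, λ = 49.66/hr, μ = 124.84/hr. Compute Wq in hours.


ρ = 49.66/124.84 = 0.3978
Wq = ρ/(μ−λ) = 0.3978/(124.84 − 49.66) = 0.3978/75.18 = 0.005291 hr

Final: 0.005291 hr


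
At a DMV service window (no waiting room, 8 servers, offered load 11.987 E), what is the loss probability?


B(c,a) = (a^c/c!) / Σ_{k=0}^{c} a^k/k!
a^8/8! = 10572.154937
Σ terms (k=0..8): 1.00000 + 11.98700 + 71.84408 + 287.06501 + 860.26208 + 2062.39231 + 4120.31610 + 7055.74702 + 10572.15494 = 25042.768545
B = 10572.154937/25042.768545 = 0.422164

Final: 0.422164


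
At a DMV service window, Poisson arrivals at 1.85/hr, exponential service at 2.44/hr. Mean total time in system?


W = 1/(μ−λ) = 1/(2.44 − 1.85) = 1/0.5900 = 1.6949 hr

Final: 1.6949 hr


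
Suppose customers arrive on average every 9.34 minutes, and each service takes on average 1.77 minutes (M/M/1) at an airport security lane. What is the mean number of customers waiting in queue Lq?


λ = 60/9.34 = 6.4240 /hr
μ = 60/1.77 = 33.8983 /hr
ρ = λ/μ = 6.4240/33.8983 = 0.1895
Lq = ρ²/(1−ρ) = 0.03591/0.8105 = 0.04431

Final: 0.04431


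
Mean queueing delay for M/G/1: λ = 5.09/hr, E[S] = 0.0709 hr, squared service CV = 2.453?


ρ = λ·E[S] = 5.09·0.0709 = 0.3609
E[S²] = E[S]²(1+C_s²) = 0.0709²·(1+2.453) = 0.017358
Wq = λ·E[S²]/(2(1−ρ)) = 5.09·0.017358/(2·0.6391) = 0.06912 hr

Final: 0.06912 hr


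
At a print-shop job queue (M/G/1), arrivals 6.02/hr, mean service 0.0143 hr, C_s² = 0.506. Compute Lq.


ρ = λ·E[S] = 6.02·0.0143 = 0.08609
Lq = ρ²(1+C_s²)/(2(1−ρ)) = 0.007411·(1+0.506)/(2·0.9139)
= 0.007411·1.5060/1.8278 = 0.006106

Final: 0.006106


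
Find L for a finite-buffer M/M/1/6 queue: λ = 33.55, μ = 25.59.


ρ = 33.55/25.59 = 1.3111
L = ρ[1 − (K+1)ρ^K + Kρ^(K+1)] / [(1−ρ)(1−ρ^(K+1))]
Numerator: 1.3111·(1 − 7·5.078476 + 6·6.658182) = 7.079402
Denominator: (-0.3111)·(-5.658182) = 1.760029
L = 7.079402/1.760029 = 4.0223

Final: 4.0223


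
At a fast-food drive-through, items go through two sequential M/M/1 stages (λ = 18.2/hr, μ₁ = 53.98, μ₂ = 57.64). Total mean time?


Each node sees arrival rate λ = 18.2/hr (tandem ⇒ throughput preserved).
W₁ = 1/(μ₁−λ) = 1/(53.98−18.2) = 0.02795 hr
W₂ = 1/(μ₂−λ) = 1/(57.64−18.2) = 0.02535 hr
W_total = W₁ + W₂ = 0.02795 + 0.02535 = 0.05330 hr

Final: 0.05330 hr


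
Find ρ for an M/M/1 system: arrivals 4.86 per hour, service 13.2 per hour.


ρ = λ/μ = 4.86/13.2 = 0.3682

Final: 0.3682


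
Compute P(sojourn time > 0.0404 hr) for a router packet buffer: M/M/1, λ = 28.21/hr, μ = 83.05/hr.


W ~ Exponential(μ−λ) for M/M/1.
μ − λ = 83.05 − 28.21 = 54.8400
P(W > t) = e^{−(μ−λ)t} = e^{−2.2155} = 0.109095

Final: 0.109095


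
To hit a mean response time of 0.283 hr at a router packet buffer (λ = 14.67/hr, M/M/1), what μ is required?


W = 1/(μ−λ) ⇒ μ − λ = 1/W = 1/0.283 = 3.5336
μ = λ + 1/W = 14.67 + 3.5336 = 18.2036 per hr

Final: 18.2036 /hr


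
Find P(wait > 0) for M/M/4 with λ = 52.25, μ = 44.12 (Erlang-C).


a = λ/μ = 1.1843; ρ = a/4 = 0.2961
P₀ = 0.304992 (from M/M/c formula)
C(c,a) = [a^c/(c!(1−ρ))]·P₀ = [1.96699/(24·0.7039)]·0.304992
= 0.11643·0.304992 = 0.035510

Final: 0.035510


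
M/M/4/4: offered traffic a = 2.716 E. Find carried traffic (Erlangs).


B(4,2.716) = 0.174263 (Erlang-B)
Carried load = a(1 − B) = 2.716·(1 − 0.174263) = 2.716·0.825737 = 2.2427 E

Final: 2.2427 Erlangs


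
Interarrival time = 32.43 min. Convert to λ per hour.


λ = 1/(interarrival time) in consistent units.
1 hour = 60 min, so λ = 60/32.43 = 1.8501 per hour

Final: 1.8501 /hr


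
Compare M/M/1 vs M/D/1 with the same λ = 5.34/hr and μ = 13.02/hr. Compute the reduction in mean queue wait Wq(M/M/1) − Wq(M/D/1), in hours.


ρ = 5.34/13.02 = 0.4101
Wq(M/M/1) = ρ/(μ−λ) = 0.4101/7.68 = 0.05340 hr
Wq(M/D/1) = ρ/(2(μ−λ)) = 0.02670 hr
Savings = 0.05340 − 0.02670 = 0.02670 hr

Final: 0.02670 hr


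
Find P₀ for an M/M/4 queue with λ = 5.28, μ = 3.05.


a = λ/μ = 5.28/3.05 = 1.7311; ρ = a/c = 0.4328
Σ_{k=0}^{3} a^k/k! (terms k=0..3) = 1.00000 + 1.73115 + 1.49844 + 0.86467 = 5.09425
Tail: a^4/(4!(1−ρ)) = 8.98124/(24·0.5672) = 0.65975
P₀ = 1/(5.09425 + 0.65975) = 1/5.75400 = 0.173792

Final: 0.173792


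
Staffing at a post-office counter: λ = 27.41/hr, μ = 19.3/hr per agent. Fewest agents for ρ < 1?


Stability requires cμ > λ ⇔ c > λ/μ.
λ/μ = 27.41/19.3 = 1.4202
Minimum integer c = ⌊1.4202⌋ + 1 = 2
Check: 2·19.3 = 38.60 > 27.41, while 1·19.3 = 19.30 ≤ 27.41

Final: 2 servers


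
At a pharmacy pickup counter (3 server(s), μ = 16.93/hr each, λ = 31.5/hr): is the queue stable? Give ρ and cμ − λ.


Total capacity cμ = 3·16.93 = 50.79/hr
ρ = λ/(cμ) = 31.5/50.79 = 0.6202
Stable ⇔ ρ < 1: YES
Spare capacity = cμ − λ = 50.79 − 31.5 = 19.29/hr

Final: ρ = 0.6202; stable; margin = 19.29/hr


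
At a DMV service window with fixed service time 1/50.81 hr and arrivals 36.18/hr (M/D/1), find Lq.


ρ = 36.18/50.81 = 0.7121
M/D/1: Lq = ρ²/(2(1−ρ)) = 0.5070/(2·0.2879) = 0.88047

Final: 0.88047


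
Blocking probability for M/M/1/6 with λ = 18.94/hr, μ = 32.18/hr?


ρ = λ/μ = 18.94/32.18 = 0.5886
P_K = (1−ρ)ρ^K/(1−ρ^(K+1)) = (0.4114·0.041568)/(1 − 0.024466)
= 0.017103/0.975534 = 0.017532

Final: 0.017532


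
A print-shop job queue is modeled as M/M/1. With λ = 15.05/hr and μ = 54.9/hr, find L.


ρ = λ/μ = 15.05/54.9 = 0.2741
L = ρ/(1−ρ) = 0.2741/(1 − 0.2741) = 0.2741/0.7259 = 0.3777

Final: 0.3777


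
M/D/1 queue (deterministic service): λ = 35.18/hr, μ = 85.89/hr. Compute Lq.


ρ = 35.18/85.89 = 0.4096
M/D/1: Lq = ρ²/(2(1−ρ)) = 0.1678/(2·0.5904) = 0.14208

Final: 0.14208


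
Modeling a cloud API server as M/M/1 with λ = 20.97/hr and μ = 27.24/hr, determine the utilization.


ρ = λ/μ = 20.97/27.24 = 0.7698

Final: 0.7698


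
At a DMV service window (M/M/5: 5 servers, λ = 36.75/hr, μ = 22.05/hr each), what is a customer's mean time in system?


a = 1.6667; ρ = 0.3333; P₀ = 0.188345
Lq = P₀·a^c·ρ/(c!(1−ρ)²) = 0.01514
Wq = Lq/λ = 0.01514/36.75 = 0.0004119 hr
W = Wq + 1/μ = 0.0004119 + 0.04535 = 0.04576 hr

Final: 0.04576 hr


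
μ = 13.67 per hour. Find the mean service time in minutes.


Mean service time = 1/μ = 1/13.67 hour = 0.07315 hour
In minutes: 0.07315 × 60 = 4.3892 min

Final: 4.3892 min


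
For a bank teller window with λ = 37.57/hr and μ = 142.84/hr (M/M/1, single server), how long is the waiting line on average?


ρ = 37.57/142.84 = 0.2630
Lq = ρ²/(1−ρ) = 0.06918/0.7370 = 0.09387

Final: 0.09387


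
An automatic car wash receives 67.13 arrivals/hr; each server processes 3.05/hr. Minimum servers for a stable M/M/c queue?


Stability requires cμ > λ ⇔ c > λ/μ.
λ/μ = 67.13/3.05 = 22.0098
Minimum integer c = ⌊22.0098⌋ + 1 = 23
Check: 23·3.05 = 70.15 > 67.13, while 22·3.05 = 67.10 ≤ 67.13

Final: 23 servers


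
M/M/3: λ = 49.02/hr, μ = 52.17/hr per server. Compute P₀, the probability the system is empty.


a = λ/μ = 49.02/52.17 = 0.9396; ρ = a/c = 0.3132
Σ_{k=0}^{2} a^k/k! (terms k=0..2) = 1.00000 + 0.93962 + 0.44144 = 2.38106
Tail: a^3/(3!(1−ρ)) = 0.82958/(6·0.6868) = 0.20132
P₀ = 1/(2.38106 + 0.20132) = 1/2.58238 = 0.387240

Final: 0.387240


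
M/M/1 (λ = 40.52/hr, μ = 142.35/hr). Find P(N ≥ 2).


ρ = 40.52/142.35 = 0.2847
P(N ≥ n) = ρ^n = 0.2847^2 = 0.081026

Final: 0.081026


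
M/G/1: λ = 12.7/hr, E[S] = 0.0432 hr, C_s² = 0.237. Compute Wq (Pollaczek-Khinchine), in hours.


ρ = λ·E[S] = 12.7·0.0432 = 0.5486
E[S²] = E[S]²(1+C_s²) = 0.0432²·(1+0.237) = 0.002309
Wq = λ·E[S²]/(2(1−ρ)) = 12.7·0.002309/(2·0.4514) = 0.03248 hr

Final: 0.03248 hr


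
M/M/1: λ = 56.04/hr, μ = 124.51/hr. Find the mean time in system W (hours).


W = 1/(μ−λ) = 1/(124.51 − 56.04) = 1/68.47 = 0.01460 hr

Final: 0.01460 hr


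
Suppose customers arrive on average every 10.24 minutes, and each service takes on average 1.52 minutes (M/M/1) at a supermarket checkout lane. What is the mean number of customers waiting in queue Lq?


λ = 60/10.24 = 5.8594 /hr
μ = 60/1.52 = 39.4737 /hr
ρ = λ/μ = 5.8594/39.4737 = 0.1484
Lq = ρ²/(1−ρ) = 0.02203/0.8516 = 0.02587

Final: 0.02587


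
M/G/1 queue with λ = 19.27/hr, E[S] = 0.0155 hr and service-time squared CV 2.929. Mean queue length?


ρ = λ·E[S] = 19.27·0.0155 = 0.2987
Lq = ρ²(1+C_s²)/(2(1−ρ)) = 0.08921·(1+2.929)/(2·0.7013)
= 0.08921·3.9290/1.4026 = 0.24990

Final: 0.24990


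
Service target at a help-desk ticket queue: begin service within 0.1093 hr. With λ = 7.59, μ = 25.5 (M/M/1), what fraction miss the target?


ρ = 7.59/25.5 = 0.2976
P(Wq > t) = ρ·e^{−(μ−λ)t} = 0.2976·e^{−1.9576}
= 0.2976·0.141202 = 0.042028

Final: 0.042028


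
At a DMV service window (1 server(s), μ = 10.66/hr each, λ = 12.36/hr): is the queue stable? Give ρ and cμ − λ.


Total capacity cμ = 1·10.66 = 10.66/hr
ρ = λ/(cμ) = 12.36/10.66 = 1.1595
Stable ⇔ ρ < 1: NO
Spare capacity = cμ − λ = 10.66 − 12.36 = -1.70/hr

Final: ρ = 1.1595; unstable; margin = -1.70/hr


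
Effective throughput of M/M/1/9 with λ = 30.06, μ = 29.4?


ρ = 1.0224; P_K = (1−ρ)ρ^9/(1−ρ^10) = 0.110282
λ_eff = λ(1 − P_K) = 30.06·(1 − 0.110282) = 30.06·0.889718 = 26.7449 /hr

Final: 26.7449 /hr


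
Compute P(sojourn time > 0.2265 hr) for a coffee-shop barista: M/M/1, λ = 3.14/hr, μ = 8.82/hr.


W ~ Exponential(μ−λ) for M/M/1.
μ − λ = 8.82 − 3.14 = 5.6800
P(W > t) = e^{−(μ−λ)t} = e^{−1.2865} = 0.276230

Final: 0.276230


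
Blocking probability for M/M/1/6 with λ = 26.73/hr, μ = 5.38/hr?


ρ = λ/μ = 26.73/5.38 = 4.9684
P_K = (1−ρ)ρ^K/(1−ρ^(K+1)) = (-3.9684·15041.809998)/(1 − 74733.751160)
= -59691.941162/-74732.751160 = 0.798739

Final: 0.798739


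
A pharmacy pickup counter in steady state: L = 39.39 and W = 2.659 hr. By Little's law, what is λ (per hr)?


λ = L/W = 39.39/2.659 = 14.8138 /hr

Final: 14.8138 /hr


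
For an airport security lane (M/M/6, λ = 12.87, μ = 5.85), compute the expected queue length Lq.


a = λ/μ = 2.2000; ρ = a/6 = 0.3667
P₀ = 0.110511
Lq = P₀·a^c·ρ / (c!·(1−ρ)²) = 0.110511·113.37990·0.3667/(720·0.40111)
= 0.01591

Final: 0.01591


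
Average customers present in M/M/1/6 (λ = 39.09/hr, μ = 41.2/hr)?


ρ = 39.09/41.2 = 0.9488
L = ρ[1 − (K+1)ρ^K + Kρ^(K+1)] / [(1−ρ)(1−ρ^(K+1))]
Numerator: 0.9488·(1 − 7·0.729476 + 6·0.692116) = 0.043995
Denominator: (0.05121)·(0.307884) = 0.015768
L = 0.043995/0.015768 = 2.7902

Final: 2.7902


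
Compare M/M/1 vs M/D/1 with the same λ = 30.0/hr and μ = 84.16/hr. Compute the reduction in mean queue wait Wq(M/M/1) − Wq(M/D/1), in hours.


ρ = 30.0/84.16 = 0.3565
Wq(M/M/1) = ρ/(μ−λ) = 0.3565/54.16 = 0.006582 hr
Wq(M/D/1) = ρ/(2(μ−λ)) = 0.003291 hr
Savings = 0.006582 − 0.003291 = 0.003291 hr

Final: 0.003291 hr


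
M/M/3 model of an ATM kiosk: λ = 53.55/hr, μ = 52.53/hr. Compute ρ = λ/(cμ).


ρ = λ/(cμ) = 53.55/(3·52.53) = 53.55/157.59 = 0.3398

Final: 0.3398


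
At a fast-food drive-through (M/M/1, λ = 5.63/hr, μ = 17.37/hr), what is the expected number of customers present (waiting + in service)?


ρ = λ/μ = 5.63/17.37 = 0.3241
L = ρ/(1−ρ) = 0.3241/(1 − 0.3241) = 0.3241/0.6759 = 0.4796

Final: 0.4796


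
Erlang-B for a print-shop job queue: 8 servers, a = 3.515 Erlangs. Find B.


B(c,a) = (a^c/c!) / Σ_{k=0}^{c} a^k/k!
a^8/8! = 0.577939
Σ terms (k=0..8): 1.00000 + 3.51500 + 6.17761 + 7.23810 + 6.36048 + 4.47142 + 2.61951 + 1.31537 + 0.57794 = 33.275429
B = 0.577939/33.275429 = 0.017368

Final: 0.017368


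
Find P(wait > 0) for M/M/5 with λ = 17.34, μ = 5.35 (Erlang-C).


a = λ/μ = 3.2411; ρ = a/5 = 0.6482
P₀ = 0.035412 (from M/M/c formula)
C(c,a) = [a^c/(c!(1−ρ))]·P₀ = [357.66509/(120·0.3518)]·0.035412
= 8.47285·0.035412 = 0.300041

Final: 0.300041


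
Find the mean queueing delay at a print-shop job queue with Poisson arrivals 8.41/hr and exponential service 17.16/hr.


ρ = 8.41/17.16 = 0.4901
Wq = ρ/(μ−λ) = 0.4901/(17.16 − 8.41) = 0.4901/8.75 = 0.05601 hr

Final: 0.05601 hr


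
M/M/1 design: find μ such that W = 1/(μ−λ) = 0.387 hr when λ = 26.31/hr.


W = 1/(μ−λ) ⇒ μ − λ = 1/W = 1/0.387 = 2.5840
μ = λ + 1/W = 26.31 + 2.5840 = 28.8940 per hr

Final: 28.8940 /hr


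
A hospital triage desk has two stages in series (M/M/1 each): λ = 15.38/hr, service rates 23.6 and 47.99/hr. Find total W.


Each node sees arrival rate λ = 15.38/hr (tandem ⇒ throughput preserved).
W₁ = 1/(μ₁−λ) = 1/(23.6−15.38) = 0.12165 hr
W₂ = 1/(μ₂−λ) = 1/(47.99−15.38) = 0.03067 hr
W_total = W₁ + W₂ = 0.12165 + 0.03067 = 0.15232 hr

Final: 0.15232 hr


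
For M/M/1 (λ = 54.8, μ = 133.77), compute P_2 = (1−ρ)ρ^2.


ρ = 54.8/133.77 = 0.4097
P_n = (1−ρ)·ρ^n = (1 − 0.4097)·0.4097^2 = 0.5903·0.167820 = 0.099071

Final: 0.099071


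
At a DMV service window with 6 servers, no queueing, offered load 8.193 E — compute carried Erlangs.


B(6,8.193) = 0.400122 (Erlang-B)
Carried load = a(1 − B) = 8.193·(1 − 0.400122) = 8.193·0.599878 = 4.9148 E

Final: 4.9148 Erlangs


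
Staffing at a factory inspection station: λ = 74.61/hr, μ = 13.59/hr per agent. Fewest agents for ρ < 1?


Stability requires cμ > λ ⇔ c > λ/μ.
λ/μ = 74.61/13.59 = 5.4901
Minimum integer c = ⌊5.4901⌋ + 1 = 6
Check: 6·13.59 = 81.54 > 74.61, while 5·13.59 = 67.95 ≤ 74.61

Final: 6 servers


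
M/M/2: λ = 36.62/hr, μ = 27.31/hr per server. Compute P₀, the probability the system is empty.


a = λ/μ = 36.62/27.31 = 1.3409; ρ = a/c = 0.6705
Σ_{k=0}^{1} a^k/k! (terms k=0..1) = 1.00000 + 1.34090 = 2.34090
Tail: a^2/(2!(1−ρ)) = 1.79801/(2·0.3295) = 2.72799
P₀ = 1/(2.34090 + 2.72799) = 1/5.06889 = 0.197282

Final: 0.197282


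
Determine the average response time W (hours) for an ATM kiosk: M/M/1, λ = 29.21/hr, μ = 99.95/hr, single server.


W = 1/(μ−λ) = 1/(99.95 − 29.21) = 1/70.74 = 0.01414 hr

Final: 0.01414 hr


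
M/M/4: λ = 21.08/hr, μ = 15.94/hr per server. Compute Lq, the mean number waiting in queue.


a = λ/μ = 1.3225; ρ = a/4 = 0.3306
P₀ = 0.265057
Lq = P₀·a^c·ρ / (c!·(1−ρ)²) = 0.265057·3.05865·0.3306/(24·0.44808)
= 0.02492

Final: 0.02492


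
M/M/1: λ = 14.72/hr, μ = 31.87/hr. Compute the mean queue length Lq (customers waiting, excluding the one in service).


ρ = 14.72/31.87 = 0.4619
Lq = ρ²/(1−ρ) = 0.2133/0.5381 = 0.3964

Final: 0.3964


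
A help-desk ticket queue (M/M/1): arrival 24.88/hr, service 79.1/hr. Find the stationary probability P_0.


ρ = 24.88/79.1 = 0.3145
P_n = (1−ρ)·ρ^n = (1 − 0.3145)·0.3145^0 = 0.6855·1.000000 = 0.685461

Final: 0.685461


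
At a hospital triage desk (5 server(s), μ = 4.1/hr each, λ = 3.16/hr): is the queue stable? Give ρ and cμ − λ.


Total capacity cμ = 5·4.1 = 20.50/hr
ρ = λ/(cμ) = 3.16/20.50 = 0.1541
Stable ⇔ ρ < 1: YES
Spare capacity = cμ − λ = 20.50 − 3.16 = 17.34/hr

Final: ρ = 0.1541; stable; margin = 17.34/hr


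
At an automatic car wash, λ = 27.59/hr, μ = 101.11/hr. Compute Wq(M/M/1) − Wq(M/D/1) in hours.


ρ = 27.59/101.11 = 0.2729
Wq(M/M/1) = ρ/(μ−λ) = 0.2729/73.52 = 0.003712 hr
Wq(M/D/1) = ρ/(2(μ−λ)) = 0.001856 hr
Savings = 0.003712 − 0.001856 = 0.001856 hr

Final: 0.001856 hr


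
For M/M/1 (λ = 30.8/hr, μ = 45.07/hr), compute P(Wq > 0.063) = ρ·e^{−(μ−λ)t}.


ρ = 30.8/45.07 = 0.6834
P(Wq > t) = ρ·e^{−(μ−λ)t} = 0.6834·e^{−0.8990}
= 0.6834·0.406972 = 0.278117

Final: 0.278117


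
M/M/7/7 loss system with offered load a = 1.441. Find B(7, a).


B(c,a) = (a^c/c!) / Σ_{k=0}^{c} a^k/k!
a^7/7! = 0.002560
Σ terms (k=0..7): 1.00000 + 1.44100 + 1.03824 + 0.49870 + 0.17966 + 0.05178 + 0.01244 + 0.002560 = 4.224371
B = 0.002560/4.224371 = 0.0006060

Final: 0.0006060


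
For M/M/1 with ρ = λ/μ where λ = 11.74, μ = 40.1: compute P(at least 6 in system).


ρ = 11.74/40.1 = 0.2928
P(N ≥ n) = ρ^n = 0.2928^6 = 0.0006297

Final: 0.0006297


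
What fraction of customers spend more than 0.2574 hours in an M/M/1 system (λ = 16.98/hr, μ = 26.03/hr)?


W ~ Exponential(μ−λ) for M/M/1.
μ − λ = 26.03 − 16.98 = 9.0500
P(W > t) = e^{−(μ−λ)t} = e^{−2.3295} = 0.097347

Final: 0.097347


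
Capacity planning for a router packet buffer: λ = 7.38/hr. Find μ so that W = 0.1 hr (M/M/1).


W = 1/(μ−λ) ⇒ μ − λ = 1/W = 1/0.1 = 10.0000
μ = λ + 1/W = 7.38 + 10.0000 = 17.3800 per hr

Final: 17.3800 /hr


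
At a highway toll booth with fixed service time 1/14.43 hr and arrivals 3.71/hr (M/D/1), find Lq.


ρ = 3.71/14.43 = 0.2571
M/D/1: Lq = ρ²/(2(1−ρ)) = 0.06610/(2·0.7429) = 0.04449

Final: 0.04449


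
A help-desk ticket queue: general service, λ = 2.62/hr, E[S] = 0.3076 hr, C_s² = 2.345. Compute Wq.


ρ = λ·E[S] = 2.62·0.3076 = 0.8059
E[S²] = E[S]²(1+C_s²) = 0.3076²·(1+2.345) = 0.316496
Wq = λ·E[S²]/(2(1−ρ)) = 2.62·0.316496/(2·0.1941) = 2.13620 hr

Final: 2.13620 hr


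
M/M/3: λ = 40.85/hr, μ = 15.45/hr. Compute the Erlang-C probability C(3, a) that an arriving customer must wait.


a = λ/μ = 2.6440; ρ = a/3 = 0.8813
P₀ = 0.030211 (from M/M/c formula)
C(c,a) = [a^c/(c!(1−ρ))]·P₀ = [18.48378/(6·0.1187)]·0.030211
= 25.96131·0.030211 = 0.784312

Final: 0.784312


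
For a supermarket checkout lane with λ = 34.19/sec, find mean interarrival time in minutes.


Mean interarrival time = 1/λ = 1/34.19 second = 0.02925 second
In minutes: 0.02925 × 0.0166667 = 0.0004875 min

Final: 0.0004875 min


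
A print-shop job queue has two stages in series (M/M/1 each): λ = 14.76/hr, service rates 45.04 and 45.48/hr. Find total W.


Each node sees arrival rate λ = 14.76/hr (tandem ⇒ throughput preserved).
W₁ = 1/(μ₁−λ) = 1/(45.04−14.76) = 0.03303 hr
W₂ = 1/(μ₂−λ) = 1/(45.48−14.76) = 0.03255 hr
W_total = W₁ + W₂ = 0.03303 + 0.03255 = 0.06558 hr

Final: 0.06558 hr


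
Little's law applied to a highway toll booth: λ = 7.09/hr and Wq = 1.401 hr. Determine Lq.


Lq = λWq = 7.09·1.401 = 9.9331

Final: 9.9331


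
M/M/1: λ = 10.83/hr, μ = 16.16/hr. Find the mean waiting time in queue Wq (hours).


ρ = 10.83/16.16 = 0.6702
Wq = ρ/(μ−λ) = 0.6702/(16.16 − 10.83) = 0.6702/5.33 = 0.1257 hr

Final: 0.1257 hr


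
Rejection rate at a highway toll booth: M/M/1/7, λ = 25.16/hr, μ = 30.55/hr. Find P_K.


ρ = λ/μ = 25.16/30.55 = 0.8236
P_K = (1−ρ)ρ^K/(1−ρ^(K+1)) = (0.1764·0.256978)/(1 − 0.211639)
= 0.045339/0.788361 = 0.057511

Final: 0.057511


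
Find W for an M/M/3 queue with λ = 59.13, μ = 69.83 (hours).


a = 0.8468; ρ = 0.2823; P₀ = 0.426209
Lq = P₀·a^c·ρ/(c!(1−ρ)²) = 0.02363
Wq = Lq/λ = 0.02363/59.13 = 0.0003996 hr
W = Wq + 1/μ = 0.0003996 + 0.01432 = 0.01472 hr

Final: 0.01472 hr


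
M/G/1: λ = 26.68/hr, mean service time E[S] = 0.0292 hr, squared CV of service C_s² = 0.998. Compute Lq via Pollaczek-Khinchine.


ρ = λ·E[S] = 26.68·0.0292 = 0.7791
Lq = ρ²(1+C_s²)/(2(1−ρ)) = 0.6069·(1+0.998)/(2·0.2209)
= 0.6069·1.9980/0.4419 = 2.74423

Final: 2.74423


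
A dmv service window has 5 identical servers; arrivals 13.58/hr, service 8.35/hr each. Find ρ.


ρ = λ/(cμ) = 13.58/(5·8.35) = 13.58/41.75 = 0.3253

Final: 0.3253


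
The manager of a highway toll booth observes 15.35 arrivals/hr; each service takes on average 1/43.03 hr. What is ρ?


ρ = λ/μ = 15.35/43.03 = 0.3567

Final: 0.3567


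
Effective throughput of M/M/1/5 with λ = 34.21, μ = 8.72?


ρ = 3.9232; P_K = (1−ρ)ρ^5/(1−ρ^6) = 0.745308
λ_eff = λ(1 − P_K) = 34.21·(1 − 0.745308) = 34.21·0.254692 = 8.7130 /hr

Final: 8.7130 /hr


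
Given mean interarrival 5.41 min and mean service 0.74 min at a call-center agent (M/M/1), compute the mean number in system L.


λ = 60/5.41 = 11.0906 /hr
μ = 60/0.74 = 81.0811 /hr
ρ = λ/μ = 11.0906/81.0811 = 0.1368
L = ρ/(1−ρ) = 0.1368/0.8632 = 0.1585

Final: 0.1585


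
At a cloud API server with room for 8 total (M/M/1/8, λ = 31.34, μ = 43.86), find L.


ρ = 31.34/43.86 = 0.7145
L = ρ[1 − (K+1)ρ^K + Kρ^(K+1)] / [(1−ρ)(1−ρ^(K+1))]
Numerator: 0.7145·(1 − 9·0.067958 + 8·0.048559) = 0.555095
Denominator: (0.2855)·(0.951441) = 0.271592
L = 0.555095/0.271592 = 2.0439

Final: 2.0439


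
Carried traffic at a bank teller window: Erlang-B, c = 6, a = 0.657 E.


B(6,0.657) = 0.00005791 (Erlang-B)
Carried load = a(1 − B) = 0.657·(1 − 0.00005791) = 0.657·0.999942 = 0.6570 E

Final: 0.6570 Erlangs


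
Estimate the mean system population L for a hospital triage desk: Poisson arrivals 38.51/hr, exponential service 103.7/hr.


ρ = λ/μ = 38.51/103.7 = 0.3714
L = ρ/(1−ρ) = 0.3714/(1 − 0.3714) = 0.3714/0.6286 = 0.5907

Final: 0.5907


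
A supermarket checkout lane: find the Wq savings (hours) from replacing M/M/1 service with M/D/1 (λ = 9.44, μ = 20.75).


ρ = 9.44/20.75 = 0.4549
Wq(M/M/1) = ρ/(μ−λ) = 0.4549/11.31 = 0.04022 hr
Wq(M/D/1) = ρ/(2(μ−λ)) = 0.02011 hr
Savings = 0.04022 − 0.02011 = 0.02011 hr

Final: 0.02011 hr


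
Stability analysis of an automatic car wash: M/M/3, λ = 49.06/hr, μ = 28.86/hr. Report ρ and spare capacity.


Total capacity cμ = 3·28.86 = 86.58/hr
ρ = λ/(cμ) = 49.06/86.58 = 0.5666
Stable ⇔ ρ < 1: YES
Spare capacity = cμ − λ = 86.58 − 49.06 = 37.52/hr

Final: ρ = 0.5666; stable; margin = 37.52/hr


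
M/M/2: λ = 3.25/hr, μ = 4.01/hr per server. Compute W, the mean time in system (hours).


a = 0.8105; ρ = 0.4052; P₀ = 0.423248
Lq = P₀·a^c·ρ/(c!(1−ρ)²) = 0.15924
Wq = Lq/λ = 0.15924/3.25 = 0.04900 hr
W = Wq + 1/μ = 0.04900 + 0.24938 = 0.29837 hr

Final: 0.29837 hr


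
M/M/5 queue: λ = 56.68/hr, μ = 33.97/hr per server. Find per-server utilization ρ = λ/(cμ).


ρ = λ/(cμ) = 56.68/(5·33.97) = 56.68/169.85 = 0.3337

Final: 0.3337


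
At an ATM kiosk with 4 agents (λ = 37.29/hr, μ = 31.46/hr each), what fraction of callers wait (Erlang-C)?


a = λ/μ = 1.1853; ρ = a/4 = 0.2963
P₀ = 0.304670 (from M/M/c formula)
C(c,a) = [a^c/(c!(1−ρ))]·P₀ = [1.97394/(24·0.7037)]·0.304670
= 0.11688·0.304670 = 0.035611

Final: 0.035611


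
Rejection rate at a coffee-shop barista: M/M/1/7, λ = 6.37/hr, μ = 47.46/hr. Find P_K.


ρ = λ/μ = 6.37/47.46 = 0.1342
P_K = (1−ρ)ρ^K/(1−ρ^(K+1)) = (0.8658·0.0000007847)/(1 − 0.0000001053)
= 0.0000006793/1.000000 = 0.0000006793

Final: 0.0000006793


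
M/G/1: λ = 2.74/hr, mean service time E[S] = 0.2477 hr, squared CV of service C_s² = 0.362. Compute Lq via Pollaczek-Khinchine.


ρ = λ·E[S] = 2.74·0.2477 = 0.6787
Lq = ρ²(1+C_s²)/(2(1−ρ)) = 0.4606·(1+0.362)/(2·0.3213)
= 0.4606·1.3620/0.6426 = 0.97631

Final: 0.97631


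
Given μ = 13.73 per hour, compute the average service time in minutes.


Mean service time = 1/μ = 1/13.73 hour = 0.07283 hour
In minutes: 0.07283 × 60 = 4.3700 min

Final: 4.3700 min


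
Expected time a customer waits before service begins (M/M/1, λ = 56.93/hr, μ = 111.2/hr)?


ρ = 56.93/111.2 = 0.5120
Wq = ρ/(μ−λ) = 0.5120/(111.2 − 56.93) = 0.5120/54.27 = 0.009434 hr

Final: 0.009434 hr


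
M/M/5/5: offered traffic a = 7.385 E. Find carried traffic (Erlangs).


B(5,7.385) = 0.446720 (Erlang-B)
Carried load = a(1 − B) = 7.385·(1 − 0.446720) = 7.385·0.553280 = 4.0860 E

Final: 4.0860 Erlangs


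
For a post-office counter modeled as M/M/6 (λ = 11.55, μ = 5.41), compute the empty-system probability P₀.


a = λ/μ = 11.55/5.41 = 2.1349; ρ = a/c = 0.3558
Σ_{k=0}^{5} a^k/k! (terms k=0..5) = 1.00000 + 2.13494 + 2.27897 + 1.62182 + 0.86562 + 0.36961 = 8.27096
Tail: a^6/(6!(1−ρ)) = 94.69092/(720·0.6442) = 0.20416
P₀ = 1/(8.27096 + 0.20416) = 1/8.47512 = 0.117992

Final: 0.117992


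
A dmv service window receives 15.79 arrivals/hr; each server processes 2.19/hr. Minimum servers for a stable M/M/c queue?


Stability requires cμ > λ ⇔ c > λ/μ.
λ/μ = 15.79/2.19 = 7.2100
Minimum integer c = ⌊7.2100⌋ + 1 = 8
Check: 8·2.19 = 17.52 > 15.79, while 7·2.19 = 15.33 ≤ 15.79

Final: 8 servers


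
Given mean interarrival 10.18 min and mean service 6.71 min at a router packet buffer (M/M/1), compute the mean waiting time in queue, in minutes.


λ = 60/10.18 = 5.8939 /hr
μ = 60/6.71 = 8.9419 /hr
ρ = λ/μ = 5.8939/8.9419 = 0.6591
Wq = ρ/(μ−λ) = 0.6591/(8.9419−5.8939) = 0.21625 hr
In minutes: 0.21625·60 = 12.975 min

Final: 12.975 min


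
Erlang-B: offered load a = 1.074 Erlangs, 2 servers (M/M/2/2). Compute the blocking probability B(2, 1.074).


B(c,a) = (a^c/c!) / Σ_{k=0}^{c} a^k/k!
a^2/2! = 0.576738
Σ terms (k=0..2): 1.00000 + 1.07400 + 0.57674 = 2.650738
B = 0.576738/2.650738 = 0.217576

Final: 0.217576


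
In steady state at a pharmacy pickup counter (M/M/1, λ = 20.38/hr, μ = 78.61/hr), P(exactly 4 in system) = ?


ρ = 20.38/78.61 = 0.2593
P_n = (1−ρ)·ρ^n = (1 − 0.2593)·0.2593^4 = 0.7407·0.004518 = 0.003346

Final: 0.003346


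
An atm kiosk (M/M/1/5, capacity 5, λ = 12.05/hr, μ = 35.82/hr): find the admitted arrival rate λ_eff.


ρ = 0.3364; P_K = (1−ρ)ρ^5/(1−ρ^6) = 0.002863
λ_eff = λ(1 − P_K) = 12.05·(1 − 0.002863) = 12.05·0.997137 = 12.0155 /hr

Final: 12.0155 /hr


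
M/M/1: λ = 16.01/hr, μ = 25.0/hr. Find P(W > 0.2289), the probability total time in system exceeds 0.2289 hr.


W ~ Exponential(μ−λ) for M/M/1.
μ − λ = 25.0 − 16.01 = 8.9900
P(W > t) = e^{−(μ−λ)t} = e^{−2.0578} = 0.127733

Final: 0.127733


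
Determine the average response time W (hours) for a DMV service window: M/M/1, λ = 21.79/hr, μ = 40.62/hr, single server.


W = 1/(μ−λ) = 1/(40.62 − 21.79) = 1/18.83 = 0.05311 hr

Final: 0.05311 hr


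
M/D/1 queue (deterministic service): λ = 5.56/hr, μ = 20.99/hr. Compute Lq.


ρ = 5.56/20.99 = 0.2649
M/D/1: Lq = ρ²/(2(1−ρ)) = 0.07017/(2·0.7351) = 0.04772

Final: 0.04772


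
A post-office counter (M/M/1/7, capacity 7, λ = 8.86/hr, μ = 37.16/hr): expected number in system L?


ρ = 8.86/37.16 = 0.2384
L = ρ[1 − (K+1)ρ^K + Kρ^(K+1)] / [(1−ρ)(1−ρ^(K+1))]
Numerator: 0.2384·(1 − 8·0.00004380 + 7·0.00001044) = 0.238362
Denominator: (0.7616)·(0.999990) = 0.761564
L = 0.238362/0.761564 = 0.3130

Final: 0.3130


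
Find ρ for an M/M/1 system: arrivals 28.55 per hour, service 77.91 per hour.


ρ = λ/μ = 28.55/77.91 = 0.3664

Final: 0.3664


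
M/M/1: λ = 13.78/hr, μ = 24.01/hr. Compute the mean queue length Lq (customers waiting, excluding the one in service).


ρ = 13.78/24.01 = 0.5739
Lq = ρ²/(1−ρ) = 0.3294/0.4261 = 0.7731

Final: 0.7731


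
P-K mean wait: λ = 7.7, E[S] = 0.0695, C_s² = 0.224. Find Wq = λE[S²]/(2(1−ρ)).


ρ = λ·E[S] = 7.7·0.0695 = 0.5352
E[S²] = E[S]²(1+C_s²) = 0.0695²·(1+0.224) = 0.005912
Wq = λ·E[S²]/(2(1−ρ)) = 7.7·0.005912/(2·0.4648) = 0.04897 hr

Final: 0.04897 hr


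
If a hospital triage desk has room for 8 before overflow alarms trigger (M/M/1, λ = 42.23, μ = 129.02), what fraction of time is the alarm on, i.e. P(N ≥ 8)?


ρ = 42.23/129.02 = 0.3273
P(N ≥ n) = ρ^n = 0.3273^8 = 0.0001317

Final: 0.0001317


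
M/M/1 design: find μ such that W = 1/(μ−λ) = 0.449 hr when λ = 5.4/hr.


W = 1/(μ−λ) ⇒ μ − λ = 1/W = 1/0.449 = 2.2272
μ = λ + 1/W = 5.4 + 2.2272 = 7.6272 per hr

Final: 7.6272 /hr


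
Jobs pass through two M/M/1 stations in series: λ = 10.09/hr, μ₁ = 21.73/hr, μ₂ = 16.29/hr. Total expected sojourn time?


Each node sees arrival rate λ = 10.09/hr (tandem ⇒ throughput preserved).
W₁ = 1/(μ₁−λ) = 1/(21.73−10.09) = 0.08591 hr
W₂ = 1/(μ₂−λ) = 1/(16.29−10.09) = 0.16129 hr
W_total = W₁ + W₂ = 0.08591 + 0.16129 = 0.24720 hr

Final: 0.24720 hr


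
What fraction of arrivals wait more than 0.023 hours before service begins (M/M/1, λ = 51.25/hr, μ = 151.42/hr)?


ρ = 51.25/151.42 = 0.3385
P(Wq > t) = ρ·e^{−(μ−λ)t} = 0.3385·e^{−2.3039}
= 0.3385·0.099868 = 0.033801

Final: 0.033801


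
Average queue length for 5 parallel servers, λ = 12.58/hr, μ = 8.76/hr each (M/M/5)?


a = λ/μ = 1.4361; ρ = a/5 = 0.2872
P₀ = 0.237561
Lq = P₀·a^c·ρ / (c!·(1−ρ)²) = 0.237561·6.10777·0.2872/(120·0.50806)
= 0.006835

Final: 0.006835


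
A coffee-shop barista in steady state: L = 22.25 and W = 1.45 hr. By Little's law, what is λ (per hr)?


λ = L/W = 22.25/1.45 = 15.3448 /hr

Final: 15.3448 /hr


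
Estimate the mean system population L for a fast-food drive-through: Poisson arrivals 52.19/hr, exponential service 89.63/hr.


ρ = λ/μ = 52.19/89.63 = 0.5823
L = ρ/(1−ρ) = 0.5823/(1 − 0.5823) = 0.5823/0.4177 = 1.3940

Final: 1.3940


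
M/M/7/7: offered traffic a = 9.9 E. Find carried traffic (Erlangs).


B(7,9.9) = 0.404553 (Erlang-B)
Carried load = a(1 − B) = 9.9·(1 − 0.404553) = 9.9·0.595447 = 5.8949 E

Final: 5.8949 Erlangs


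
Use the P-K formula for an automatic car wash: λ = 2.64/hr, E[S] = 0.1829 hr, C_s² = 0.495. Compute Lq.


ρ = λ·E[S] = 2.64·0.1829 = 0.4829
Lq = ρ²(1+C_s²)/(2(1−ρ)) = 0.2331·(1+0.495)/(2·0.5171)
= 0.2331·1.4950/1.0343 = 0.33700

Final: 0.33700


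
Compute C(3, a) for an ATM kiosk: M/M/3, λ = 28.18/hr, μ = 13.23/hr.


a = λ/μ = 2.1300; ρ = a/3 = 0.7100
P₀ = 0.091304 (from M/M/c formula)
C(c,a) = [a^c/(c!(1−ρ))]·P₀ = [9.66370/(6·0.2900)]·0.091304
= 5.55390·0.091304 = 0.507095

Final: 0.507095


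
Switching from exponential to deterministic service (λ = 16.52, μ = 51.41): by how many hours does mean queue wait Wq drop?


ρ = 16.52/51.41 = 0.3213
Wq(M/M/1) = ρ/(μ−λ) = 0.3213/34.89 = 0.009210 hr
Wq(M/D/1) = ρ/(2(μ−λ)) = 0.004605 hr
Savings = 0.009210 − 0.004605 = 0.004605 hr

Final: 0.004605 hr


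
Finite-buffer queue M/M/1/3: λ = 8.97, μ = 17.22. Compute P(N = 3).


ρ = λ/μ = 8.97/17.22 = 0.5209
P_K = (1−ρ)ρ^K/(1−ρ^(K+1)) = (0.4791·0.141344)/(1 − 0.073627)
= 0.067717/0.926373 = 0.073099

Final: 0.073099
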